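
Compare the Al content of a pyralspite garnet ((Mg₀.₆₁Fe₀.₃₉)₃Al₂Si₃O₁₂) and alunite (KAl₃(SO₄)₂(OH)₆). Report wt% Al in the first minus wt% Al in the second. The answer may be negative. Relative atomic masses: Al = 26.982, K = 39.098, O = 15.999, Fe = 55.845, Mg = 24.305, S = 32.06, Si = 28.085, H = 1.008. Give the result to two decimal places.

-7.28 percentage points

M((Mg₀.₆₁Fe₀.₃₉)₃Al₂Si₃O₁₂) = 440.024 g/mol, so wt% Al = 53.964/440.024 × 100 = 12.26%.
M(KAl₃(SO₄)₂(OH)₆) = 414.198 g/mol, so wt% Al = 80.946/414.198 × 100 = 19.54%.
12.26 − 19.54 = -7.28 pp.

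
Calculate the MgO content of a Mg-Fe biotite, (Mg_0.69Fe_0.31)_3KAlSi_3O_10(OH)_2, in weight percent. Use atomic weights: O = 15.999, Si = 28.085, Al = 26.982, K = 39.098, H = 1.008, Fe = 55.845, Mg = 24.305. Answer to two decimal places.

18.68 wt%

M((Mg_0.69Fe_0.31)_3KAlSi_3O_10(OH)_2) = 446.586 g/mol; M(MgO) = 40.304 g/mol.
Moles MgO per formula unit = 2.07 Mg ÷ 1 = 2.0700.
MgO fraction = (2.0700 × 40.304) / 446.586 = 83.429/446.586 = 0.1868.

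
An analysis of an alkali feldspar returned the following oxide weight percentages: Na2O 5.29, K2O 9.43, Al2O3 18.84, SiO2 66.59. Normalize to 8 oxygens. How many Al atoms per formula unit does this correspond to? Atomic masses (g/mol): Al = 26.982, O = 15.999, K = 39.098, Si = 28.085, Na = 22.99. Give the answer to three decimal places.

Na2O (M=61.979): mol = 0.08535; Na = 0.17070, O = 0.08535.
K2O (M=94.195): mol = 0.10011; K = 0.20022, O = 0.10011.
Al2O3 (M=101.961): mol = 0.18478; Al = 0.36956, O = 0.55434.
SiO2 (M=60.083): mol = 1.10830; Si = 1.10830, O = 2.21660.
ΣO = 2.95640; factor = 8/ΣO = 2.70599.
Al apfu = 0.36956 × 2.70599 = 1.000.

1.000 Al apfu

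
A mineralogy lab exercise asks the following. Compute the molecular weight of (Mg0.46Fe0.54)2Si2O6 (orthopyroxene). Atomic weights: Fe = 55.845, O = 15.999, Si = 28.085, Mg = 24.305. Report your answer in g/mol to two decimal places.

234.84 g/mol

The formula mass is the sum 0.92·24.305 + 1.08·55.845 + 2·28.085 + 6·15.999.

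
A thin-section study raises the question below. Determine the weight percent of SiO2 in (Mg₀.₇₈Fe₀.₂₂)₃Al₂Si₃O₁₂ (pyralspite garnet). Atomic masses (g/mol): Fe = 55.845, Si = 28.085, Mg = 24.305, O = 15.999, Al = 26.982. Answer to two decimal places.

42.52 wt%

Formula mass = 423.938 g/mol.
3 Si → 3.0000 mol SiO2 per formula unit; M(SiO2) = 60.083, so SiO2 mass = 180.249 g.
180.249/423.938 × 100 = 42.52 wt%.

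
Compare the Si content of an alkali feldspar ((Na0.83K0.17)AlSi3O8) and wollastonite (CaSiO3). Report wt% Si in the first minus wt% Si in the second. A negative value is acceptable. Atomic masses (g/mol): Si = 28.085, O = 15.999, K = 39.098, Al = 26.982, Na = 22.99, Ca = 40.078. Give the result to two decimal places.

Si in (Na0.83K0.17)AlSi3O8: molar mass 264.957 g/mol; 3×28.085 = 84.255 g → 31.80 wt%.
Si in CaSiO3: molar mass 116.160 g/mol; 1×28.085 = 28.085 g → 24.18 wt%.
Difference = 31.80 − 24.18 = 7.62 percentage points.

7.62 percentage points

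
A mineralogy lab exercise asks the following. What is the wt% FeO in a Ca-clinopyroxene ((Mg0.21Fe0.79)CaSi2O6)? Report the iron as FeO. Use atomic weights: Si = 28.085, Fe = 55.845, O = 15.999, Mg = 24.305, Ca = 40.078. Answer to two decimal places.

Formula mass = 241.464 g/mol.
0.79 Fe → 0.7900 mol FeO per formula unit; M(FeO) = 71.844, so FeO mass = 56.757 g.
56.757/241.464 × 100 = 23.51 wt%.

23.51 wt%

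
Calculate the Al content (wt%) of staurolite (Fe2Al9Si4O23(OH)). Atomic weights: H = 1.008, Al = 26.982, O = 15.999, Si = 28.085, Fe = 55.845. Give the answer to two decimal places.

28.51 wt%

Molar mass of Fe2Al9Si4O23(OH): 2×55.845 + 9×26.982 + 4×28.085 + 24×15.999 + 1×1.008 = 851.852 g/mol.
Mass of Al per formula unit: 9 × 26.982 = 242.838 g.
Weight fraction Al = 242.838 / 851.852 = 0.2851.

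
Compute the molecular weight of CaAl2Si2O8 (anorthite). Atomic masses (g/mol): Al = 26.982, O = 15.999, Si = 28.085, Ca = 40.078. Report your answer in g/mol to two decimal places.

278.20 g/mol

M = 1*40.078 + 2*26.982 + 2*28.085 + 8*15.999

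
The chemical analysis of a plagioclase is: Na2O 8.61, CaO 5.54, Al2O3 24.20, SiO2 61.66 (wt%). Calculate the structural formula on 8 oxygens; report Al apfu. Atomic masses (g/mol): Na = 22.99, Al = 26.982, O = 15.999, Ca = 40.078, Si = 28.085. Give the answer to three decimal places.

Na2O: 8.61/61.979 = 0.13892 mol → 0.27784 mol Na, 0.13892 mol O.
CaO: 5.54/56.077 = 0.09879 mol → 0.09879 mol Ca, 0.09879 mol O.
Al2O3: 24.20/101.961 = 0.23735 mol → 0.47470 mol Al, 0.71205 mol O.
SiO2: 61.66/60.083 = 1.02625 mol → 1.02625 mol Si, 2.05250 mol O.
Total oxygen = 3.00226 mol. Normalization factor = 8/3.00226 = 2.66466.
Al per 8 O = 0.47470 × 2.66466 = 1.265.

1.265 Al apfu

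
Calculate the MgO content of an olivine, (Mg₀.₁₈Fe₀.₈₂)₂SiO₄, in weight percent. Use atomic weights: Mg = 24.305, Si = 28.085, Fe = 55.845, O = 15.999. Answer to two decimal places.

7.54 wt%

M((Mg₀.₁₈Fe₀.₈₂)₂SiO₄) = 192.417 g/mol; M(MgO) = 40.304 g/mol.
Moles MgO per formula unit = 0.36 Mg ÷ 1 = 0.3600.
MgO fraction = (0.3600 × 40.304) / 192.417 = 14.509/192.417 = 0.0754.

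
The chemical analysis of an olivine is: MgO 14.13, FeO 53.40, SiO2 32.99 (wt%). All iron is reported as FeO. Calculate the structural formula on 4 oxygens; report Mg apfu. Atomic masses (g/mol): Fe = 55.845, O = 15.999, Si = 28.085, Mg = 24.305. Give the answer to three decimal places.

0.640 Mg apfu

MgO (M=40.304): mol = 0.35059; Mg = 0.35059, O = 0.35059.
FeO (M=71.844): mol = 0.74328; Fe = 0.74328, O = 0.74328.
SiO2 (M=60.083): mol = 0.54907; Si = 0.54907, O = 1.09814.
ΣO = 2.19201; factor = 4/ΣO = 1.82481.
Mg apfu = 0.35059 × 1.82481 = 0.640.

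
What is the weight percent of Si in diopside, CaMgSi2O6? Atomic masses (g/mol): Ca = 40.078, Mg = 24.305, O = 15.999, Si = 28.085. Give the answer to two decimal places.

25.94 wt%

Molar mass of CaMgSi2O6: 1·40.078 + 1·24.305 + 2·28.085 + 6·15.999 = 216.547 g/mol.
Mass of Si per formula unit: 2 × 28.085 = 56.170 g.
Weight fraction Si = 56.170 / 216.547 = 0.2594.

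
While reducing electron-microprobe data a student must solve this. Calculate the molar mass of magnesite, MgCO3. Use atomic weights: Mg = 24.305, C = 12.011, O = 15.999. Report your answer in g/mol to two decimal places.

Mg: 1 × 24.305 = 24.3050
C: 1 × 12.011 = 12.0110
O: 3 × 15.999 = 47.9970
Summing the contributions gives the formula mass.

84.31 g/mol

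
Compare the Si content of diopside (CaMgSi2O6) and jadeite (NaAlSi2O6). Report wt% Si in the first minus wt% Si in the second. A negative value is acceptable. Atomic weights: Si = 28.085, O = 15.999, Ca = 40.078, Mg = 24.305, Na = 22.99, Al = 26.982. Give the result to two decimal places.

Si in CaMgSi2O6: molar mass 216.547 g/mol; 2×28.085 = 56.170 g → 25.94 wt%.
Si in NaAlSi2O6: molar mass 202.136 g/mol; 2×28.085 = 56.170 g → 27.79 wt%.
Difference = 25.94 − 27.79 = -1.85 percentage points.

-1.85 percentage points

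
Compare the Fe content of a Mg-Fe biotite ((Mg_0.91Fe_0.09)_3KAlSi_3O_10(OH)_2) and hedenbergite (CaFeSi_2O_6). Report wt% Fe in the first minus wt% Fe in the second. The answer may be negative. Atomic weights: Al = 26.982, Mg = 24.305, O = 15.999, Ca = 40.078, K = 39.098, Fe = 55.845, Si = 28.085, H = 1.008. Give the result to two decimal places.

Fe in (Mg_0.91Fe_0.09)_3KAlSi_3O_10(OH)_2: molar mass 425.770 g/mol; 0.27×55.845 = 15.078 g → 3.54 wt%.
Fe in CaFeSi_2O_6: molar mass 248.087 g/mol; 1×55.845 = 55.845 g → 22.51 wt%.
Difference = 3.54 − 22.51 = -18.97 percentage points.

-18.97 percentage points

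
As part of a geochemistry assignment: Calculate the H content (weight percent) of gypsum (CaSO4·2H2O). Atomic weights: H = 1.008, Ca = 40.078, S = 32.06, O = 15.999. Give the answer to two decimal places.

2.34 weight percent

M(CaSO4·2H2O) = 172.164 g/mol.
H contributes 4 × 1.008 = 4.032 g per mole.
4.032/172.164 = 0.0234 → 2.34%.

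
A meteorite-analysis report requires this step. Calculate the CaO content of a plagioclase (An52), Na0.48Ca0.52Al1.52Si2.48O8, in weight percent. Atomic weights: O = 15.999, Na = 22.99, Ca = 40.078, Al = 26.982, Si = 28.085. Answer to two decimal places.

Molar mass of Na0.48Ca0.52Al1.52Si2.48O8 = 0.48*22.99 + 0.52*40.078 + 1.52*26.982 + 2.48*28.085 + 8*15.999 = 270.531 g/mol.
Each formula unit contains 0.52 Ca, equivalent to 0.52/1 = 0.5200 mol CaO.
M(CaO) = 1×40.078 + 1×15.999 = 56.077 g/mol.
Mass of CaO per formula unit = 0.5200 × 56.077 = 29.160 g.
CaO wt% = 29.160 / 270.531 × 100 = 10.78%.

10.78 wt%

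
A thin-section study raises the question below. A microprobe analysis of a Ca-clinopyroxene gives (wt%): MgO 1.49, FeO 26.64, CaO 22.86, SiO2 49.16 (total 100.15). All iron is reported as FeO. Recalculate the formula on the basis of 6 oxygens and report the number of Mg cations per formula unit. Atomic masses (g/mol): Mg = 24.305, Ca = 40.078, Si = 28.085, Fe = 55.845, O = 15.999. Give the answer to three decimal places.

1.49 wt% MgO ÷ 40.304 g/mol = 0.03697 mol, giving 0.03697 Mg and 0.03697 O.
26.64 wt% FeO ÷ 71.844 g/mol = 0.37080 mol, giving 0.37080 Fe and 0.37080 O.
22.86 wt% CaO ÷ 56.077 g/mol = 0.40765 mol, giving 0.40765 Ca and 0.40765 O.
49.16 wt% SiO2 ÷ 60.083 g/mol = 0.81820 mol, giving 0.81820 Si and 1.63640 O.
Oxygen sums to 2.45182; scaling by 6/2.45182 = 2.44716 puts the formula on 6 O.
Mg: 0.03697 × 2.44716 = 0.090 atoms per formula unit.

0.090 Mg apfu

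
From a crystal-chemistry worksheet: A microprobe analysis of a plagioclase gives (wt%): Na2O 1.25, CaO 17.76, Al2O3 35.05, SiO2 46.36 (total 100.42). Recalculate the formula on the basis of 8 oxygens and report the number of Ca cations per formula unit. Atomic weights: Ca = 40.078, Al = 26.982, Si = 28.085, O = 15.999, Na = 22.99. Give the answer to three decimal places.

0.870 Ca apfu

1.25 wt% Na2O ÷ 61.979 g/mol = 0.02017 mol, giving 0.04034 Na and 0.02017 O.
17.76 wt% CaO ÷ 56.077 g/mol = 0.31671 mol, giving 0.31671 Ca and 0.31671 O.
35.05 wt% Al2O3 ÷ 101.961 g/mol = 0.34376 mol, giving 0.68752 Al and 1.03128 O.
46.36 wt% SiO2 ÷ 60.083 g/mol = 0.77160 mol, giving 0.77160 Si and 1.54320 O.
Oxygen sums to 2.91136; scaling by 8/2.91136 = 2.74786 puts the formula on 8 O.
Ca: 0.31671 × 2.74786 = 0.870 atoms per formula unit.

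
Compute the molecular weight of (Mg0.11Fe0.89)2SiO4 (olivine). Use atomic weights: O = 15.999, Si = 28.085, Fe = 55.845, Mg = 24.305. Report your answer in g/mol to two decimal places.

M = 0.22·24.305 + 1.78·55.845 + 1·28.085 + 4·15.999

196.83 g/mol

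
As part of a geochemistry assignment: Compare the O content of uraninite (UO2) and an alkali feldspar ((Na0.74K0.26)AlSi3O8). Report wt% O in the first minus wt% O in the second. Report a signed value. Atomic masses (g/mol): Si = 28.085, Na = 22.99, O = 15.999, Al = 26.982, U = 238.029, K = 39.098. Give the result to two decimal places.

-36.19 percentage points

O in UO2: molar mass 270.027 g/mol; 2×15.999 = 31.998 g → 11.85 wt%.
O in (Na0.74K0.26)AlSi3O8: molar mass 266.407 g/mol; 8×15.999 = 127.992 g → 48.04 wt%.
Difference = 11.85 − 48.04 = -36.19 percentage points.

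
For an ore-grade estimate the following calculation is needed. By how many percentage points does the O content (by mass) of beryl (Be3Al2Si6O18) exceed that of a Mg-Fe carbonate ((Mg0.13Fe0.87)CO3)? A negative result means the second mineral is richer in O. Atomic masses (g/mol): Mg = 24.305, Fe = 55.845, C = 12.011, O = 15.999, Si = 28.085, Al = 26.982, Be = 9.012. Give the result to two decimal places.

M(Be3Al2Si6O18) = 537.492 g/mol, so wt% O = 287.982/537.492 × 100 = 53.58%.
M((Mg0.13Fe0.87)CO3) = 111.753 g/mol, so wt% O = 47.997/111.753 × 100 = 42.95%.
53.58 − 42.95 = 10.63 pp.

10.63 percentage points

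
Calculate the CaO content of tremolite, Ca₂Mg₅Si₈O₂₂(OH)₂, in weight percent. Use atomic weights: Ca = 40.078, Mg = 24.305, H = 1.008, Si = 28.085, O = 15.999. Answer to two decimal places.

13.81 wt%

M(Ca₂Mg₅Si₈O₂₂(OH)₂) = 812.353 g/mol; M(CaO) = 56.077 g/mol.
Moles CaO per formula unit = 2 Ca ÷ 1 = 2.0000.
CaO fraction = (2.0000 × 56.077) / 812.353 = 112.154/812.353 = 0.1381.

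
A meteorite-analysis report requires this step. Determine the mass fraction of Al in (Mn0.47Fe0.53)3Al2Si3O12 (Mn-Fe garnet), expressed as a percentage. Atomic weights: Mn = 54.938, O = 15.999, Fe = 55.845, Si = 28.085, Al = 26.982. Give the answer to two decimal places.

10.87 wt%

Formula mass = 1.41×54.938 + 1.59×55.845 + 2×26.982 + 3×28.085 + 12×15.999 = 496.463 g/mol, of which 53.964 g is Al.
So Al makes up 53.964/496.463 = 0.1087 of the mass, i.e. 10.87%.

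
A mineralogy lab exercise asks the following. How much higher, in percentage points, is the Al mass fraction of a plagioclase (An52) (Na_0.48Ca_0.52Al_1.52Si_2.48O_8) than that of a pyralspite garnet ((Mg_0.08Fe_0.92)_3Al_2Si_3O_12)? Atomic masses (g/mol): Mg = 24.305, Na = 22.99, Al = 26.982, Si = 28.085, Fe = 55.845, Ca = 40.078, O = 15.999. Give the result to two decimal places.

First mineral: 41.013 g Al in 270.531 g formula = 15.16 wt% Al.
Second mineral: 53.964 g Al in 490.172 g formula = 11.01 wt% Al.
15.16% − 11.01% gives a difference of 4.15 percentage points.

4.15 percentage points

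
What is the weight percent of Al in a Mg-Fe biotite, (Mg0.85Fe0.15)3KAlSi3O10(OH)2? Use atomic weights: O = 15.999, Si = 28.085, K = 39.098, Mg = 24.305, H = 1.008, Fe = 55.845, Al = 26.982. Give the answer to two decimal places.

6.25 weight percent

Molar mass of (Mg0.85Fe0.15)3KAlSi3O10(OH)2: 2.55×24.305 + 0.45×55.845 + 1×39.098 + 1×26.982 + 3×28.085 + 12×15.999 + 2×1.008 = 431.447 g/mol.
Mass of Al per formula unit: 1 × 26.982 = 26.982 g.
Weight fraction Al = 26.982 / 431.447 = 0.0625.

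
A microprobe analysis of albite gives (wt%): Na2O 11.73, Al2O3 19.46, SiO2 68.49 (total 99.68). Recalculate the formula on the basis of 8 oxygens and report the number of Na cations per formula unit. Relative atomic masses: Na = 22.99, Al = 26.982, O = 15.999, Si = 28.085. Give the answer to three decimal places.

0.996 Na apfu

Na2O: 11.73/61.979 = 0.18926 mol → 0.37852 mol Na, 0.18926 mol O.
Al2O3: 19.46/101.961 = 0.19086 mol → 0.38172 mol Al, 0.57258 mol O.
SiO2: 68.49/60.083 = 1.13992 mol → 1.13992 mol Si, 2.27984 mol O.
Total oxygen = 3.04168 mol. Normalization factor = 8/3.04168 = 2.63013.
Na per 8 O = 0.37852 × 2.63013 = 0.996.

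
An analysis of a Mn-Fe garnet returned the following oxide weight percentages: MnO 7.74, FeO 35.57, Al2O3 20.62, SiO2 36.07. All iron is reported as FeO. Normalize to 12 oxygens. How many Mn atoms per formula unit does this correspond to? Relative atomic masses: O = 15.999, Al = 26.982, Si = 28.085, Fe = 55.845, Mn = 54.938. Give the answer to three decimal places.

0.543 Mn apfu

7.74 wt% MnO ÷ 70.937 g/mol = 0.10911 mol, giving 0.10911 Mn and 0.10911 O.
35.57 wt% FeO ÷ 71.844 g/mol = 0.49510 mol, giving 0.49510 Fe and 0.49510 O.
20.62 wt% Al2O3 ÷ 101.961 g/mol = 0.20223 mol, giving 0.40446 Al and 0.60669 O.
36.07 wt% SiO2 ÷ 60.083 g/mol = 0.60034 mol, giving 0.60034 Si and 1.20068 O.
Oxygen sums to 2.41158; scaling by 12/2.41158 = 4.97599 puts the formula on 12 O.
Mn: 0.10911 × 4.97599 = 0.543 atoms per formula unit.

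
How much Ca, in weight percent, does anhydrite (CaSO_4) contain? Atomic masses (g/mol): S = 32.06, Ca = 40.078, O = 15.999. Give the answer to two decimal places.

29.44 weight percent

Molar mass of CaSO_4: 1×40.078 + 1×32.06 + 4×15.999 = 136.134 g/mol.
Mass of Ca per formula unit: 1 × 40.078 = 40.078 g.
Weight fraction Ca = 40.078 / 136.134 = 0.2944.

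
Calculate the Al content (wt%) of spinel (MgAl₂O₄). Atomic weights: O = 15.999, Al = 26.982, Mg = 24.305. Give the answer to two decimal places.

Molar mass of MgAl₂O₄: 1*24.305 + 2*26.982 + 4*15.999 = 142.265 g/mol.
Mass of Al per formula unit: 2 × 26.982 = 53.964 g.
Weight fraction Al = 53.964 / 142.265 = 0.3793.

37.93 wt%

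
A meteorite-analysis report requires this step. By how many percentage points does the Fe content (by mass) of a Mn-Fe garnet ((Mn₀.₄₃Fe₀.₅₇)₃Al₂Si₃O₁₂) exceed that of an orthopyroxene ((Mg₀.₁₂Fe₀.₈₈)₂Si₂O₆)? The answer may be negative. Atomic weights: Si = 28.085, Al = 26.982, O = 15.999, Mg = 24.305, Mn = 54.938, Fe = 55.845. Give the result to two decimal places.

M((Mn₀.₄₃Fe₀.₅₇)₃Al₂Si₃O₁₂) = 496.572 g/mol, so wt% Fe = 95.495/496.572 × 100 = 19.23%.
M((Mg₀.₁₂Fe₀.₈₈)₂Si₂O₆) = 256.284 g/mol, so wt% Fe = 98.287/256.284 × 100 = 38.35%.
19.23 − 38.35 = -19.12 pp.

-19.12 percentage points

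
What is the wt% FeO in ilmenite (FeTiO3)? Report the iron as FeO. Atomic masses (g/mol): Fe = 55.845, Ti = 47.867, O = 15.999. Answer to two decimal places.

47.36 wt%

Molar mass of FeTiO3 = 1×55.845 + 1×47.867 + 3×15.999 = 151.709 g/mol.
Each formula unit contains 1 Fe, equivalent to 1/1 = 1.0000 mol FeO.
M(FeO) = 1×55.845 + 1×15.999 = 71.844 g/mol.
Mass of FeO per formula unit = 1.0000 × 71.844 = 71.844 g.
FeO wt% = 71.844 / 151.709 × 100 = 47.36%.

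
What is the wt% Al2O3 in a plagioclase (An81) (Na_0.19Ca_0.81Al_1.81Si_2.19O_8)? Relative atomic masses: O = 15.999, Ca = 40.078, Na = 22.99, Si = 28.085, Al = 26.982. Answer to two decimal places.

33.53 wt%

M(Na_0.19Ca_0.81Al_1.81Si_2.19O_8) = 275.167 g/mol; M(Al2O3) = 101.961 g/mol.
Moles Al2O3 per formula unit = 1.81 Al ÷ 2 = 0.9050.
Al2O3 fraction = (0.9050 × 101.961) / 275.167 = 92.275/275.167 = 0.3353.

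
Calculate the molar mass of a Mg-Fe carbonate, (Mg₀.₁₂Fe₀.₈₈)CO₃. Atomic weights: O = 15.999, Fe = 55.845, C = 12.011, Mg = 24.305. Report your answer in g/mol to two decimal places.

112.07 g/mol

The formula mass is the sum 0.12*24.305 + 0.88*55.845 + 1*12.011 + 3*15.999.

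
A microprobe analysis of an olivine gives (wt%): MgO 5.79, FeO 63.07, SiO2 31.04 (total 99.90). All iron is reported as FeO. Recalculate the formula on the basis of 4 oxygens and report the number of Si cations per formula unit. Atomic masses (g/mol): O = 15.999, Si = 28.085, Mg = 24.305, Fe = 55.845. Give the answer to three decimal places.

MgO: 5.79/40.304 = 0.14366 mol → 0.14366 mol Mg, 0.14366 mol O.
FeO: 63.07/71.844 = 0.87787 mol → 0.87787 mol Fe, 0.87787 mol O.
SiO2: 31.04/60.083 = 0.51662 mol → 0.51662 mol Si, 1.03324 mol O.
Total oxygen = 2.05477 mol. Normalization factor = 4/2.05477 = 1.94669.
Si per 4 O = 0.51662 × 1.94669 = 1.006.

1.006 Si apfu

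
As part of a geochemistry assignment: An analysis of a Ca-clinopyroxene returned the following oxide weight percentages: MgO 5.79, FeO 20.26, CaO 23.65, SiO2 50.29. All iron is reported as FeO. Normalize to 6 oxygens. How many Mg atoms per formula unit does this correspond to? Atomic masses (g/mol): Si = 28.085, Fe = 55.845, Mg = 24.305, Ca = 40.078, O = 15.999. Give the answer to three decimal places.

MgO (M=40.304): mol = 0.14366; Mg = 0.14366, O = 0.14366.
FeO (M=71.844): mol = 0.28200; Fe = 0.28200, O = 0.28200.
CaO (M=56.077): mol = 0.42174; Ca = 0.42174, O = 0.42174.
SiO2 (M=60.083): mol = 0.83701; Si = 0.83701, O = 1.67402.
ΣO = 2.52142; factor = 6/ΣO = 2.37961.
Mg apfu = 0.14366 × 2.37961 = 0.342.

0.342 Mg apfu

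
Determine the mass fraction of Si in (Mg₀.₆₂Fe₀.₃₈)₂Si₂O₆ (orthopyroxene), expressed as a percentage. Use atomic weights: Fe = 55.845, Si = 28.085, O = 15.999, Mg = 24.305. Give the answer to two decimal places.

24.99 wt%

M((Mg₀.₆₂Fe₀.₃₈)₂Si₂O₆) = 224.744 g/mol.
Si contributes 2 × 28.085 = 56.170 g per mole.
56.170/224.744 = 0.2499 → 24.99%.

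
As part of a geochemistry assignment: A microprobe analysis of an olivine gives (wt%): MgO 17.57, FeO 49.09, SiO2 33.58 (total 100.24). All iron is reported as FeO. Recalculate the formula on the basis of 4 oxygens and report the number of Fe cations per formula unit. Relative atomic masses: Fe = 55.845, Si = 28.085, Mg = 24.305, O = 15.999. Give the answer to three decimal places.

1.222 Fe apfu

MgO: 17.57/40.304 = 0.43594 mol → 0.43594 mol Mg, 0.43594 mol O.
FeO: 49.09/71.844 = 0.68329 mol → 0.68329 mol Fe, 0.68329 mol O.
SiO2: 33.58/60.083 = 0.55889 mol → 0.55889 mol Si, 1.11778 mol O.
Total oxygen = 2.23701 mol. Normalization factor = 4/2.23701 = 1.78810.
Fe per 4 O = 0.68329 × 1.78810 = 1.222.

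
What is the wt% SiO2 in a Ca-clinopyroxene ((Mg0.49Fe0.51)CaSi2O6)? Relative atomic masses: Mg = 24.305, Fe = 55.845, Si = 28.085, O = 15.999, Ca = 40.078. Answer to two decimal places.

Formula mass = 232.632 g/mol.
2 Si → 2.0000 mol SiO2 per formula unit; M(SiO2) = 60.083, so SiO2 mass = 120.166 g.
120.166/232.632 × 100 = 51.65 wt%.

51.65 wt%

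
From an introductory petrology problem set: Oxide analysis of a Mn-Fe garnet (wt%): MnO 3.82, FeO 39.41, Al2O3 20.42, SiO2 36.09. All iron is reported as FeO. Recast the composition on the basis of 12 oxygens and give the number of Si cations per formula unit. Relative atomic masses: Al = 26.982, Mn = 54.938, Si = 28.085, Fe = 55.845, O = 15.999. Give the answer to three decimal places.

3.82 wt% MnO ÷ 70.937 g/mol = 0.05385 mol, giving 0.05385 Mn and 0.05385 O.
39.41 wt% FeO ÷ 71.844 g/mol = 0.54855 mol, giving 0.54855 Fe and 0.54855 O.
20.42 wt% Al2O3 ÷ 101.961 g/mol = 0.20027 mol, giving 0.40054 Al and 0.60081 O.
36.09 wt% SiO2 ÷ 60.083 g/mol = 0.60067 mol, giving 0.60067 Si and 1.20134 O.
Oxygen sums to 2.40455; scaling by 12/2.40455 = 4.99054 puts the formula on 12 O.
Si: 0.60067 × 4.99054 = 2.998 atoms per formula unit.

2.998 Si apfu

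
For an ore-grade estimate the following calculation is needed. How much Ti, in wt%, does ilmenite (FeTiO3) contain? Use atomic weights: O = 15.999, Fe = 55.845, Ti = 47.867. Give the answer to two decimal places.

Molar mass of FeTiO3: 1×55.845 + 1×47.867 + 3×15.999 = 151.709 g/mol.
Mass of Ti per formula unit: 1 × 47.867 = 47.867 g.
Weight fraction Ti = 47.867 / 151.709 = 0.3155.

31.55 wt%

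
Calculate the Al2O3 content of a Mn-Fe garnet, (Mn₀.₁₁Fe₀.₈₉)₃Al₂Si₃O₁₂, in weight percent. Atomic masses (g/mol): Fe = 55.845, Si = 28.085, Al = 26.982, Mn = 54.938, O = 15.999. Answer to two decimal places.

Formula mass = 497.443 g/mol.
2 Al → 1.0000 mol Al2O3 per formula unit; M(Al2O3) = 101.961, so Al2O3 mass = 101.961 g.
101.961/497.443 × 100 = 20.50 wt%.

20.50 wt%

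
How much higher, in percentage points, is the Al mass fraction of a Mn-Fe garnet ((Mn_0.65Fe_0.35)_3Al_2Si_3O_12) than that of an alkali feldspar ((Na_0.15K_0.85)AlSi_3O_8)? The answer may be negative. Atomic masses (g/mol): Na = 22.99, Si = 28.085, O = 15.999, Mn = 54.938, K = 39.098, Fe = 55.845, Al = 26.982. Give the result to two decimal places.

M((Mn_0.65Fe_0.35)_3Al_2Si_3O_12) = 495.973 g/mol, so wt% Al = 53.964/495.973 × 100 = 10.88%.
M((Na_0.15K_0.85)AlSi_3O_8) = 275.911 g/mol, so wt% Al = 26.982/275.911 × 100 = 9.78%.
10.88 − 9.78 = 1.10 pp.

1.10 percentage points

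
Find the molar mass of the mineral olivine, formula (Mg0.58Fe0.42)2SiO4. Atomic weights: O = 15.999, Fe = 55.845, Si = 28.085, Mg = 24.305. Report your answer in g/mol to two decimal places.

The formula mass is the sum 1.16×24.305 + 0.84×55.845 + 1×28.085 + 4×15.999.

167.18 g/mol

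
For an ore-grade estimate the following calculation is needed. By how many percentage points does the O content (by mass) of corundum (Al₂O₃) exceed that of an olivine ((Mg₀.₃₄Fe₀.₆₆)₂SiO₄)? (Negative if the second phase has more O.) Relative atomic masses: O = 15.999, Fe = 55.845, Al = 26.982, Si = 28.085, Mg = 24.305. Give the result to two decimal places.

11.97 percentage points

O in Al₂O₃: molar mass 101.961 g/mol; 3×15.999 = 47.997 g → 47.07 wt%.
O in (Mg₀.₃₄Fe₀.₆₆)₂SiO₄: molar mass 182.324 g/mol; 4×15.999 = 63.996 g → 35.10 wt%.
Difference = 47.07 − 35.10 = 11.97 percentage points.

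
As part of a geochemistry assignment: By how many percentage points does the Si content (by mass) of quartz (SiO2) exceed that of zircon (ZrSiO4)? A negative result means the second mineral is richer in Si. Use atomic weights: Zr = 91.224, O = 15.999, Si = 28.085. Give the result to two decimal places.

Si in SiO2: molar mass 60.083 g/mol; 1×28.085 = 28.085 g → 46.74 wt%.
Si in ZrSiO4: molar mass 183.305 g/mol; 1×28.085 = 28.085 g → 15.32 wt%.
Difference = 46.74 − 15.32 = 31.42 percentage points.

31.42 percentage points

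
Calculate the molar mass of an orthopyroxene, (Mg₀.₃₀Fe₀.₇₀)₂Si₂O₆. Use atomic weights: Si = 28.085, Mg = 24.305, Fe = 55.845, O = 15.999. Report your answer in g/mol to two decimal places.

M = 0.60*24.305 + 1.40*55.845 + 2*28.085 + 6*15.999

244.93 g/mol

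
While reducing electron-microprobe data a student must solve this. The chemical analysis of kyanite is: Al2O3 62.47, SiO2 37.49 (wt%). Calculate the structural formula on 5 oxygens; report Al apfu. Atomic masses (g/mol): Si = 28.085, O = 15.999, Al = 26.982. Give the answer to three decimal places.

Al2O3 (M=101.961): mol = 0.61269; Al = 1.22538, O = 1.83807.
SiO2 (M=60.083): mol = 0.62397; Si = 0.62397, O = 1.24794.
ΣO = 3.08601; factor = 5/ΣO = 1.62022.
Al apfu = 1.22538 × 1.62022 = 1.985.

1.985 Al apfu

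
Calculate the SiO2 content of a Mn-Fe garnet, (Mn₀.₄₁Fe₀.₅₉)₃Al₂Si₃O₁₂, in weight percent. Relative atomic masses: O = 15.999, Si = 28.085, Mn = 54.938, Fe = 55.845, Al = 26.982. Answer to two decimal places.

M((Mn₀.₄₁Fe₀.₅₉)₃Al₂Si₃O₁₂) = 496.626 g/mol; M(SiO2) = 60.083 g/mol.
Moles SiO2 per formula unit = 3 Si ÷ 1 = 3.0000.
SiO2 fraction = (3.0000 × 60.083) / 496.626 = 180.249/496.626 = 0.3629.

36.29 wt%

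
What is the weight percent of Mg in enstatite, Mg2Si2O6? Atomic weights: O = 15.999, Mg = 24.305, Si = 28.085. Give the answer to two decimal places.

M(Mg2Si2O6) = 200.774 g/mol.
Mg contributes 2 × 24.305 = 48.610 g per mole.
48.610/200.774 = 0.2421 → 24.21%.

24.21 wt%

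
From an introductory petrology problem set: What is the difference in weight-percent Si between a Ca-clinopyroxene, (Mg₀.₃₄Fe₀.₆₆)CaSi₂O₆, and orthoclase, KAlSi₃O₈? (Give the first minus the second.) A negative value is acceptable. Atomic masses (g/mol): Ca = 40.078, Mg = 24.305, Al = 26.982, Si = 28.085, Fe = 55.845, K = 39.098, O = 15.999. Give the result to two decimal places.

-6.61 percentage points

First mineral: 56.170 g Si in 237.363 g formula = 23.66 wt% Si.
Second mineral: 84.255 g Si in 278.327 g formula = 30.27 wt% Si.
23.66% − 30.27% gives a difference of -6.61 percentage points.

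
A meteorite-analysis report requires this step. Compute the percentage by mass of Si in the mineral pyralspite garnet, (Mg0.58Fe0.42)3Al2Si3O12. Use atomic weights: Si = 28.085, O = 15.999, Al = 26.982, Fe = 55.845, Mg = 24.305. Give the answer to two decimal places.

Formula mass = 1.74×24.305 + 1.26×55.845 + 2×26.982 + 3×28.085 + 12×15.999 = 442.862 g/mol, of which 84.255 g is Si.
So Si makes up 84.255/442.862 = 0.1903 of the mass, i.e. 19.03%.

19.03 mass %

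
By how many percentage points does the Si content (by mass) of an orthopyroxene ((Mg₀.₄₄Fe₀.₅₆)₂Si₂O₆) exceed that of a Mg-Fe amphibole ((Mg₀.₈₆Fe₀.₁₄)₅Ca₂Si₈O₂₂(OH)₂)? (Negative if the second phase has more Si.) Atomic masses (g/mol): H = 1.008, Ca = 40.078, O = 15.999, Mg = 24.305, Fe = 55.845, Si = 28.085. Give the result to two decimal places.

-3.14 percentage points

Si in (Mg₀.₄₄Fe₀.₅₆)₂Si₂O₆: molar mass 236.099 g/mol; 2×28.085 = 56.170 g → 23.79 wt%.
Si in (Mg₀.₈₆Fe₀.₁₄)₅Ca₂Si₈O₂₂(OH)₂: molar mass 834.431 g/mol; 8×28.085 = 224.680 g → 26.93 wt%.
Difference = 23.79 − 26.93 = -3.14 percentage points.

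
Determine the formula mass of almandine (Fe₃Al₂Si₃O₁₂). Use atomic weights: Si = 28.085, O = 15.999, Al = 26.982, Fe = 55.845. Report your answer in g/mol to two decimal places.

497.74 g/mol

Fe: 3 × 55.845 = 167.5350
Al: 2 × 26.982 = 53.9640
Si: 3 × 28.085 = 84.2550
O: 12 × 15.999 = 191.9880
Summing the contributions gives the formula mass.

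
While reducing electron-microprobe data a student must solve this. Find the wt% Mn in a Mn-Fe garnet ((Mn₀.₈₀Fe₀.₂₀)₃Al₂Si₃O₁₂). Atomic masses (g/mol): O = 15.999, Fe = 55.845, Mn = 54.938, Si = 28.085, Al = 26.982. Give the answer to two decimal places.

26.61 wt%

Formula mass = 2.40·54.938 + 0.60·55.845 + 2·26.982 + 3·28.085 + 12·15.999 = 495.565 g/mol, of which 131.851 g is Mn.
So Mn makes up 131.851/495.565 = 0.2661 of the mass, i.e. 26.61%.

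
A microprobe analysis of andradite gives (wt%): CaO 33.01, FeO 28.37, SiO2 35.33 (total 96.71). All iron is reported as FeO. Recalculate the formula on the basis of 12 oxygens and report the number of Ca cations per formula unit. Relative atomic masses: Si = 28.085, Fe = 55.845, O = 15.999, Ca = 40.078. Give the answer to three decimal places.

CaO: 33.01/56.077 = 0.58865 mol → 0.58865 mol Ca, 0.58865 mol O.
FeO: 28.37/71.844 = 0.39488 mol → 0.39488 mol Fe, 0.39488 mol O.
SiO2: 35.33/60.083 = 0.58802 mol → 0.58802 mol Si, 1.17604 mol O.
Total oxygen = 2.15957 mol. Normalization factor = 12/2.15957 = 5.55666.
Ca per 12 O = 0.58865 × 5.55666 = 3.271.

3.271 Ca apfu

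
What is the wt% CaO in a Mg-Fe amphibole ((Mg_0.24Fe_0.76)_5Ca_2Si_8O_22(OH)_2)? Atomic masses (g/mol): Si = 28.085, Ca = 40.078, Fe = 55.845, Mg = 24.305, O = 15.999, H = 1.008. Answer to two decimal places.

12.03 wt%

M((Mg_0.24Fe_0.76)_5Ca_2Si_8O_22(OH)_2) = 932.205 g/mol; M(CaO) = 56.077 g/mol.
Moles CaO per formula unit = 2 Ca ÷ 1 = 2.0000.
CaO fraction = (2.0000 × 56.077) / 932.205 = 112.154/932.205 = 0.1203.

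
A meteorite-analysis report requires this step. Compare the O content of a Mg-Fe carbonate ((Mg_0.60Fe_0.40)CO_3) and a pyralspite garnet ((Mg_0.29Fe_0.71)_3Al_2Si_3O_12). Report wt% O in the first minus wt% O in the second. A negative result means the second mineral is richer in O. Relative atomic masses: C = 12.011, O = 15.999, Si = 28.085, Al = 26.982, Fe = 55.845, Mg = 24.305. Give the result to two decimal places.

8.70 percentage points

First mineral: 47.997 g O in 96.929 g formula = 49.52 wt% O.
Second mineral: 191.988 g O in 470.302 g formula = 40.82 wt% O.
49.52% − 40.82% gives a difference of 8.70 percentage points.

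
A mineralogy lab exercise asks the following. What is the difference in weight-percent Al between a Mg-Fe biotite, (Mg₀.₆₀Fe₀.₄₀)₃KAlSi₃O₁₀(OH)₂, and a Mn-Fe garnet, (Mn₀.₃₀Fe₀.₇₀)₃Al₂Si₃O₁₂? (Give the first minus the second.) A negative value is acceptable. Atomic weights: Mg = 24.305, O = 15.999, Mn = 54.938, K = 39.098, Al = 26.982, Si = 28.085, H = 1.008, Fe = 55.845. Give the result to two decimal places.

First mineral: 26.982 g Al in 455.102 g formula = 5.93 wt% Al.
Second mineral: 53.964 g Al in 496.926 g formula = 10.86 wt% Al.
5.93% − 10.86% gives a difference of -4.93 percentage points.

-4.93 percentage points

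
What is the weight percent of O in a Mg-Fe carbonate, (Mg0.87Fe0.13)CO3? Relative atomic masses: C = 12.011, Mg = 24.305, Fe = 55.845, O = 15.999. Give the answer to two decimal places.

Formula mass = 0.87*24.305 + 0.13*55.845 + 1*12.011 + 3*15.999 = 88.413 g/mol, of which 47.997 g is O.
So O makes up 47.997/88.413 = 0.5429 of the mass, i.e. 54.29%.

54.29 mass %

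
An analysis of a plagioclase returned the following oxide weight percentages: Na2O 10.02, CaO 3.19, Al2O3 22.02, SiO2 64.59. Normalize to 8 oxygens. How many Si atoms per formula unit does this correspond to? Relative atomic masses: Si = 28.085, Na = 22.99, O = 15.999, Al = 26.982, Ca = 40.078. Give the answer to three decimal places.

2.851 Si apfu

10.02 wt% Na2O ÷ 61.979 g/mol = 0.16167 mol, giving 0.32334 Na and 0.16167 O.
3.19 wt% CaO ÷ 56.077 g/mol = 0.05689 mol, giving 0.05689 Ca and 0.05689 O.
22.02 wt% Al2O3 ÷ 101.961 g/mol = 0.21596 mol, giving 0.43192 Al and 0.64788 O.
64.59 wt% SiO2 ÷ 60.083 g/mol = 1.07501 mol, giving 1.07501 Si and 2.15002 O.
Oxygen sums to 3.01646; scaling by 8/3.01646 = 2.65212 puts the formula on 8 O.
Si: 1.07501 × 2.65212 = 2.851 atoms per formula unit.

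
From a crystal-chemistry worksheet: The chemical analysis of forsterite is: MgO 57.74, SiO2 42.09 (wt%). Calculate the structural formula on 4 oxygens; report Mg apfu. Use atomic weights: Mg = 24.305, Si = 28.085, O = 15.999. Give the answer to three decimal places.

2.022 Mg apfu

MgO (M=40.304): mol = 1.43261; Mg = 1.43261, O = 1.43261.
SiO2 (M=60.083): mol = 0.70053; Si = 0.70053, O = 1.40106.
ΣO = 2.83367; factor = 4/ΣO = 1.41160.
Mg apfu = 1.43261 × 1.41160 = 2.022.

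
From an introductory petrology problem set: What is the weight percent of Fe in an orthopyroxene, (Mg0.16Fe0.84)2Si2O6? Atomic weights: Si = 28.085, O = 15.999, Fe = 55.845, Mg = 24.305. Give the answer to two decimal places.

Molar mass of (Mg0.16Fe0.84)2Si2O6: 0.32·24.305 + 1.68·55.845 + 2·28.085 + 6·15.999 = 253.761 g/mol.
Mass of Fe per formula unit: 1.68 × 55.845 = 93.820 g.
Weight fraction Fe = 93.820 / 253.761 = 0.3697.

36.97 mass %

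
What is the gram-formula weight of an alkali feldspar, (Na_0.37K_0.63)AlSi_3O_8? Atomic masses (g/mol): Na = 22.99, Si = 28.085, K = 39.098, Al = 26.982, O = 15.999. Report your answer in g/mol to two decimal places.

272.37 g/mol

Na: 0.37 × 22.99 = 8.5063
K: 0.63 × 39.098 = 24.6317
Al: 1 × 26.982 = 26.9820
Si: 3 × 28.085 = 84.2550
O: 8 × 15.999 = 127.9920
Summing the contributions gives the formula mass.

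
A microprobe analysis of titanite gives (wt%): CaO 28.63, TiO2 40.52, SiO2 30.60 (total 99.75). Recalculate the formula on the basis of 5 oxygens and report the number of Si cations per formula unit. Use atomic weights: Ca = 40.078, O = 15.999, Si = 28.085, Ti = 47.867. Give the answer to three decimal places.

CaO: 28.63/56.077 = 0.51055 mol → 0.51055 mol Ca, 0.51055 mol O.
TiO2: 40.52/79.865 = 0.50736 mol → 0.50736 mol Ti, 1.01472 mol O.
SiO2: 30.60/60.083 = 0.50930 mol → 0.50930 mol Si, 1.01860 mol O.
Total oxygen = 2.54387 mol. Normalization factor = 5/2.54387 = 1.96551.
Si per 5 O = 0.50930 × 1.96551 = 1.001.

1.001 Si apfu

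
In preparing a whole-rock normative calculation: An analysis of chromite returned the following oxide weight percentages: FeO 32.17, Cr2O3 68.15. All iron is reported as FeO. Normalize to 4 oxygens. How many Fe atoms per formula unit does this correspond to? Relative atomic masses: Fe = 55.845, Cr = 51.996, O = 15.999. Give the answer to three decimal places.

FeO (M=71.844): mol = 0.44778; Fe = 0.44778, O = 0.44778.
Cr2O3 (M=151.989): mol = 0.44839; Cr = 0.89678, O = 1.34517.
ΣO = 1.79295; factor = 4/ΣO = 2.23096.
Fe apfu = 0.44778 × 2.23096 = 0.999.

0.999 Fe apfu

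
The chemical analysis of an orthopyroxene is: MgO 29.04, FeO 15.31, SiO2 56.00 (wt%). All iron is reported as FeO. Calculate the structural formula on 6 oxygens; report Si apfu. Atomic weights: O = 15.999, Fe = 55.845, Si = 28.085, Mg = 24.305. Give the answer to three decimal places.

MgO (M=40.304): mol = 0.72052; Mg = 0.72052, O = 0.72052.
FeO (M=71.844): mol = 0.21310; Fe = 0.21310, O = 0.21310.
SiO2 (M=60.083): mol = 0.93204; Si = 0.93204, O = 1.86408.
ΣO = 2.79770; factor = 6/ΣO = 2.14462.
Si apfu = 0.93204 × 2.14462 = 1.999.

1.999 Si apfu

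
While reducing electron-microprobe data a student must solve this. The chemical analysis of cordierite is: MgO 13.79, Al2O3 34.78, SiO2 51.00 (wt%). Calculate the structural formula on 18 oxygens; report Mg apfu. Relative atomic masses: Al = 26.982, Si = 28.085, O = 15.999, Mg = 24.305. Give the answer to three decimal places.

2.011 Mg apfu

13.79 wt% MgO ÷ 40.304 g/mol = 0.34215 mol, giving 0.34215 Mg and 0.34215 O.
34.78 wt% Al2O3 ÷ 101.961 g/mol = 0.34111 mol, giving 0.68222 Al and 1.02333 O.
51.00 wt% SiO2 ÷ 60.083 g/mol = 0.84883 mol, giving 0.84883 Si and 1.69766 O.
Oxygen sums to 3.06314; scaling by 18/3.06314 = 5.87632 puts the formula on 18 O.
Mg: 0.34215 × 5.87632 = 2.011 atoms per formula unit.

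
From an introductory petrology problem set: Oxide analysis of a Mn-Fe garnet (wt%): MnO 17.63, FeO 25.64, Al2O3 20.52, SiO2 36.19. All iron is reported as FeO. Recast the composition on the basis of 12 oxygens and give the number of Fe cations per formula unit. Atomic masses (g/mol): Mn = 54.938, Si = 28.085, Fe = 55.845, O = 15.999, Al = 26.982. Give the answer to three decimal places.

17.63 wt% MnO ÷ 70.937 g/mol = 0.24853 mol, giving 0.24853 Mn and 0.24853 O.
25.64 wt% FeO ÷ 71.844 g/mol = 0.35688 mol, giving 0.35688 Fe and 0.35688 O.
20.52 wt% Al2O3 ÷ 101.961 g/mol = 0.20125 mol, giving 0.40250 Al and 0.60375 O.
36.19 wt% SiO2 ÷ 60.083 g/mol = 0.60233 mol, giving 0.60233 Si and 1.20466 O.
Oxygen sums to 2.41382; scaling by 12/2.41382 = 4.97137 puts the formula on 12 O.
Fe: 0.35688 × 4.97137 = 1.774 atoms per formula unit.

1.774 Fe apfu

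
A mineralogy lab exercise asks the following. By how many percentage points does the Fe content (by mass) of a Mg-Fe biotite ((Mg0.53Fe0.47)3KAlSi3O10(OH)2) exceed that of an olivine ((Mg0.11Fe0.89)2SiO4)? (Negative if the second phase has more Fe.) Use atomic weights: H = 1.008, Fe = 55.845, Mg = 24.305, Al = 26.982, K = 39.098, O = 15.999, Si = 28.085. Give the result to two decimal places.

-33.45 percentage points

M((Mg0.53Fe0.47)3KAlSi3O10(OH)2) = 461.725 g/mol, so wt% Fe = 78.741/461.725 × 100 = 17.05%.
M((Mg0.11Fe0.89)2SiO4) = 196.832 g/mol, so wt% Fe = 99.404/196.832 × 100 = 50.50%.
17.05 − 50.50 = -33.45 pp.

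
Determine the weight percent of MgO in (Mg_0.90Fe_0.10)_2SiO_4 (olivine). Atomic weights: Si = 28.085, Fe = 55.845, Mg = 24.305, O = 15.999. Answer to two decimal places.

Molar mass of (Mg_0.90Fe_0.10)_2SiO_4 = 1.80·24.305 + 0.20·55.845 + 1·28.085 + 4·15.999 = 146.999 g/mol.
Each formula unit contains 1.80 Mg, equivalent to 1.80/1 = 1.8000 mol MgO.
M(MgO) = 1×24.305 + 1×15.999 = 40.304 g/mol.
Mass of MgO per formula unit = 1.8000 × 40.304 = 72.547 g.
MgO wt% = 72.547 / 146.999 × 100 = 49.35%.

49.35 wt%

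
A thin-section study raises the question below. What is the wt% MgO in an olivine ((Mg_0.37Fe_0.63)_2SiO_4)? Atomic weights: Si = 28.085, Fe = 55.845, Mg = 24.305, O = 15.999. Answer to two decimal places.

Molar mass of (Mg_0.37Fe_0.63)_2SiO_4 = 0.74*24.305 + 1.26*55.845 + 1*28.085 + 4*15.999 = 180.431 g/mol.
Each formula unit contains 0.74 Mg, equivalent to 0.74/1 = 0.7400 mol MgO.
M(MgO) = 1×24.305 + 1×15.999 = 40.304 g/mol.
Mass of MgO per formula unit = 0.7400 × 40.304 = 29.825 g.
MgO wt% = 29.825 / 180.431 × 100 = 16.53%.

16.53 wt%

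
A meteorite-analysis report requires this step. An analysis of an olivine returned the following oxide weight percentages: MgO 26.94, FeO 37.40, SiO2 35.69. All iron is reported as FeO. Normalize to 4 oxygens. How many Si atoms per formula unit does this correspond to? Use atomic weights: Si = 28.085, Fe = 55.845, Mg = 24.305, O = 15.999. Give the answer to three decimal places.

MgO (M=40.304): mol = 0.66842; Mg = 0.66842, O = 0.66842.
FeO (M=71.844): mol = 0.52057; Fe = 0.52057, O = 0.52057.
SiO2 (M=60.083): mol = 0.59401; Si = 0.59401, O = 1.18802.
ΣO = 2.37701; factor = 4/ΣO = 1.68279.
Si apfu = 0.59401 × 1.68279 = 1.000.

1.000 Si apfu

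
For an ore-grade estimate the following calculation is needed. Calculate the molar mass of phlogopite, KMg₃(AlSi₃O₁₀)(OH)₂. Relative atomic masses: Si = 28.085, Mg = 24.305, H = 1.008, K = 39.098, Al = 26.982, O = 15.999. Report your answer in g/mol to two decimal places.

417.25 g/mol

The formula mass is the sum 1·39.098 + 3·24.305 + 1·26.982 + 3·28.085 + 12·15.999 + 2·1.008.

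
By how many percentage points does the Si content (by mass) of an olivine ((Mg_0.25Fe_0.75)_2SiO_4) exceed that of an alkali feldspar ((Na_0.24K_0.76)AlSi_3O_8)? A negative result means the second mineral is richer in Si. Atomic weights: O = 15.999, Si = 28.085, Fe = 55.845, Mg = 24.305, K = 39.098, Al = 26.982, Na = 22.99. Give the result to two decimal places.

-15.76 percentage points

M((Mg_0.25Fe_0.75)_2SiO_4) = 188.001 g/mol, so wt% Si = 28.085/188.001 × 100 = 14.94%.
M((Na_0.24K_0.76)AlSi_3O_8) = 274.461 g/mol, so wt% Si = 84.255/274.461 × 100 = 30.70%.
14.94 − 30.70 = -15.76 pp.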